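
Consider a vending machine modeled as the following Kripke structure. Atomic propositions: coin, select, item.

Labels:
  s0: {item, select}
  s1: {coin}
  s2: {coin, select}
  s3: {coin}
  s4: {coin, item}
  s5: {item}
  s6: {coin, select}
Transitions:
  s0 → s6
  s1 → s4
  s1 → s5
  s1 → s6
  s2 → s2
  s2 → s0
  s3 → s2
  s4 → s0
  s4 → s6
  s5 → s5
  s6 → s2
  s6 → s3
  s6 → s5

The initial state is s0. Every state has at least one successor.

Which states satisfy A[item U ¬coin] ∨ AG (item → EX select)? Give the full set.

{s0, s5}

States satisfying item: {s0, s4, s5}.
States satisfying ¬coin: {s0, s5}.
States satisfying A[item U ¬coin]: {s0, s5}.
States satisfying item → EX select: {s0, s1, s2, s3, s4, s6}.
States satisfying AG (item → EX select): ∅.
States satisfying A[item U ¬coin] ∨ AG (item → EX select): {s0, s5}.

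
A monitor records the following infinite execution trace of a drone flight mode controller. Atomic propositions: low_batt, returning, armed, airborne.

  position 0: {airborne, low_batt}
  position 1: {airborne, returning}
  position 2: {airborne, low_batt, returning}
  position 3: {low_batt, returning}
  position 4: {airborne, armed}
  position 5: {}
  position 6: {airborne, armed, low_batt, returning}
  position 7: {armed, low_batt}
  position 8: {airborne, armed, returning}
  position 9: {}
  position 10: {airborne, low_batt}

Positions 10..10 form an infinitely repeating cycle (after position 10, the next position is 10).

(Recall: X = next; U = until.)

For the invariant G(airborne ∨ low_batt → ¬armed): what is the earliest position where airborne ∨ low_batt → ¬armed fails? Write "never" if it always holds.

4

Check airborne ∨ low_batt → ¬armed at each position in order: 0 ✓, 1 ✓, 2 ✓, 3 ✓.
At position 4 the labels are {airborne, armed}, so airborne ∨ low_batt → ¬armed is false there. This is the first violation.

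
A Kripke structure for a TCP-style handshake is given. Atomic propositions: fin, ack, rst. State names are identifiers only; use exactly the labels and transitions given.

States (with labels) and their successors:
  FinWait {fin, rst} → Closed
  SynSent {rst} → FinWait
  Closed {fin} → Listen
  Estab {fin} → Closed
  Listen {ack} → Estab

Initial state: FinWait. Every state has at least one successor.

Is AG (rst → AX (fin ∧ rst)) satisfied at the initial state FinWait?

Does not hold

States satisfying rst → AX (fin ∧ rst): {SynSent, Closed, Estab, Listen}.
States satisfying AG (rst → AX (fin ∧ rst)): {Closed, Estab, Listen}.
FinWait is reachable from FinWait and violates rst → AX (fin ∧ rst), so AG fails at FinWait.
FinWait ∉ Sat(AG (rst → AX (fin ∧ rst))).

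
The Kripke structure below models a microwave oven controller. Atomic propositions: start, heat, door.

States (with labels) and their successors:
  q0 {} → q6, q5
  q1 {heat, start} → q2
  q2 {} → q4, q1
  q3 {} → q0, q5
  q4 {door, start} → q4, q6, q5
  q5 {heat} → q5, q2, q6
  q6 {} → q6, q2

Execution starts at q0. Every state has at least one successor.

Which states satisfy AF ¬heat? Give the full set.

States satisfying ¬heat: {q0, q2, q3, q4, q6}.
States satisfying AF ¬heat: {q0, q1, q2, q3, q4, q6}.

{q0, q1, q2, q3, q4, q6}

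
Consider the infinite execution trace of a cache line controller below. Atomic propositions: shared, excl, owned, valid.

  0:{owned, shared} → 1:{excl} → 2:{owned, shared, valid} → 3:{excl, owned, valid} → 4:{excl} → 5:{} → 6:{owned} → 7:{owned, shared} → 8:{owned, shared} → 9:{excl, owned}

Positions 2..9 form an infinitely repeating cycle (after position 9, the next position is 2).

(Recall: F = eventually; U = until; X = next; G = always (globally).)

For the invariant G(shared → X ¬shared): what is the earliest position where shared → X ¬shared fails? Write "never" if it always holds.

Check shared → X ¬shared at each position in order: 0 ✓, 1 ✓, 2 ✓, 3 ✓, 4 ✓, 5 ✓, 6 ✓.
At position 7 the labels are {owned, shared} and the next position 8 has {owned, shared}, so shared → X ¬shared is false there. This is the first violation.

7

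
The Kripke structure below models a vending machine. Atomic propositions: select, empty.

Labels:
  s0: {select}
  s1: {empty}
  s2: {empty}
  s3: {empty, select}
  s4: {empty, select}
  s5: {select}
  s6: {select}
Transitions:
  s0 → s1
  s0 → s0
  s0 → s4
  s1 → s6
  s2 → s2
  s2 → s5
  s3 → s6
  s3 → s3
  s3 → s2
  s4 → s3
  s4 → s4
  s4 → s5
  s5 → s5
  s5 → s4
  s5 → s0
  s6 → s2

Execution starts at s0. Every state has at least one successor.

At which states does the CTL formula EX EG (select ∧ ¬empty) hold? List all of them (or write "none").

States satisfying EG (select ∧ ¬empty): {s0, s5}.
States satisfying EX EG (select ∧ ¬empty): {s0, s2, s4, s5}.

{s0, s2, s4, s5}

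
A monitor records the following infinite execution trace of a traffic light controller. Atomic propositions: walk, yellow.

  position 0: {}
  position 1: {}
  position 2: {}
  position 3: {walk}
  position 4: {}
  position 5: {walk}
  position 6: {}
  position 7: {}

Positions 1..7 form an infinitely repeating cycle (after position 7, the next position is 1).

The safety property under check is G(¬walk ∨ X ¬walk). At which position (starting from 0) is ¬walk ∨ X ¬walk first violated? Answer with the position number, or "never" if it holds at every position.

¬walk ∨ X ¬walk holds at every position 0..7, and those are all the positions the trace ever visits, so the invariant G(¬walk ∨ X ¬walk) is never violated.

never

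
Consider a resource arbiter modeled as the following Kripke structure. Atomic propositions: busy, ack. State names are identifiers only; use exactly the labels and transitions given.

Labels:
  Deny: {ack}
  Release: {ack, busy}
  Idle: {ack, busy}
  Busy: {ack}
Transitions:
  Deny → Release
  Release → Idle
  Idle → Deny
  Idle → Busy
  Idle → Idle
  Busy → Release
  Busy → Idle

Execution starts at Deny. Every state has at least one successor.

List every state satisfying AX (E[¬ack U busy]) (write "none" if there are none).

{Deny, Release, Busy}

States satisfying E[¬ack U busy]: {Release, Idle}.
States satisfying AX (E[¬ack U busy]): {Deny, Release, Busy}.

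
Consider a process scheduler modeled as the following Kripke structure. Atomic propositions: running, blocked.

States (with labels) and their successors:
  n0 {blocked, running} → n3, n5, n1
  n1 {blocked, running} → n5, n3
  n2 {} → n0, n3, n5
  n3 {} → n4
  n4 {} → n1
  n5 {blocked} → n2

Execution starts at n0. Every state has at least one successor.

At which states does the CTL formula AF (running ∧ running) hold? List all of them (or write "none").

States satisfying running ∧ running: {n0, n1}.
States satisfying AF (running ∧ running): {n0, n1, n3, n4}.

{n0, n1, n3, n4}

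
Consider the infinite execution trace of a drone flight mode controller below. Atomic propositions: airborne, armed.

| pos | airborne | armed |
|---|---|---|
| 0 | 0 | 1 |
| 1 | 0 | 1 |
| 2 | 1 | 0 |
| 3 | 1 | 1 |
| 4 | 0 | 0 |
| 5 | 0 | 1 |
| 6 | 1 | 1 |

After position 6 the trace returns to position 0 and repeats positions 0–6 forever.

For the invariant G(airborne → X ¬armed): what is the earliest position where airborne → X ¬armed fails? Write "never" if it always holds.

Check airborne → X ¬armed at each position in order: 0 ✓, 1 ✓.
At position 2 the labels are {airborne} and the next position 3 has {airborne, armed}, so airborne → X ¬armed is false there. This is the first violation.

2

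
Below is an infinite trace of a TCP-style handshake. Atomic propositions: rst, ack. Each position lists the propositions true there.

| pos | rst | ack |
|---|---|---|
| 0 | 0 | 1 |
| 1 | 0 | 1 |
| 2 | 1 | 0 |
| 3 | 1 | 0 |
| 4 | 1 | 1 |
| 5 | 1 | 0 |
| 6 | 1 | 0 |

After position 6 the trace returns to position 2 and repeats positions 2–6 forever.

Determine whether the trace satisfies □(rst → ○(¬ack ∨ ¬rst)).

Violated

rst → ○(¬ack ∨ ¬rst) must hold at every position from 0 onward. It fails at position 3, so □(rst → ○(¬ack ∨ ¬rst)) is false.
Positions where rst holds: 2, 3, 4, 5, 6.
Check ○(¬ack ∨ ¬rst) at each: 2→ok, 3→fails, 4→ok, 5→ok, 6→ok.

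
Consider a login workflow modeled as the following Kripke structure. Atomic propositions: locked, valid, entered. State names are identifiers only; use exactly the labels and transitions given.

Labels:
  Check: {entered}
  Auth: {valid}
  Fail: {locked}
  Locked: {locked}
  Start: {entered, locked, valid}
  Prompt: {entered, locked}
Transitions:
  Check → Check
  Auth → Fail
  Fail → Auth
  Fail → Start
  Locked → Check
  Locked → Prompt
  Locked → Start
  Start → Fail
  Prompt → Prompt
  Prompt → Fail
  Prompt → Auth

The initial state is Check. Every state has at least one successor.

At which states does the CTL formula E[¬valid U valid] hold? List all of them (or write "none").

States satisfying ¬valid: {Check, Fail, Locked, Prompt}.
States satisfying valid: {Auth, Start}.
States satisfying E[¬valid U valid]: {Auth, Fail, Locked, Start, Prompt}.

{Auth, Fail, Locked, Start, Prompt}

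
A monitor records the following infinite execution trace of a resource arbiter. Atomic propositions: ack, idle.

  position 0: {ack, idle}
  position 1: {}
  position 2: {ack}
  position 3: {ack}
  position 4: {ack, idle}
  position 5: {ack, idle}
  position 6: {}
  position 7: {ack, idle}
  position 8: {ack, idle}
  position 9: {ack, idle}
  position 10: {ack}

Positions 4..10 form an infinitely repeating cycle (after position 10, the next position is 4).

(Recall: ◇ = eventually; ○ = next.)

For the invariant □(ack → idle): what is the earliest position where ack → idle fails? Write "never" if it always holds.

2

Check ack → idle at each position in order: 0 ✓, 1 ✓.
At position 2 the labels are {ack}, so ack → idle is false there. This is the first violation.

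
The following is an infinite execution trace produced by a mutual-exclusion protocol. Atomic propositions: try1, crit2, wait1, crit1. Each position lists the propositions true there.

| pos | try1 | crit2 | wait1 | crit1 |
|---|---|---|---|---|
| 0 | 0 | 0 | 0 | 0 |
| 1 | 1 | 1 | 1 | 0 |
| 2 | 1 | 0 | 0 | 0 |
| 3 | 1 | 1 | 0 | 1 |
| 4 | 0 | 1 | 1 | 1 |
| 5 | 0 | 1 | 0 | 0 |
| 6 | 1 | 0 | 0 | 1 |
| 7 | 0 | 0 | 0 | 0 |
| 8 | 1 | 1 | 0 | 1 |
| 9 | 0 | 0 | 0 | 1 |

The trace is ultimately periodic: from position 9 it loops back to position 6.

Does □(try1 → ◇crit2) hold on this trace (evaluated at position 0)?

Holds

try1 → ◇crit2 holds at every position 0..9, and those are all positions ever visited, so □(try1 → ◇crit2) holds.
Positions where try1 holds: 1, 2, 3, 6, 8.
Check ◇crit2 at each: 1→ok, 2→ok, 3→ok, 6→ok, 8→ok.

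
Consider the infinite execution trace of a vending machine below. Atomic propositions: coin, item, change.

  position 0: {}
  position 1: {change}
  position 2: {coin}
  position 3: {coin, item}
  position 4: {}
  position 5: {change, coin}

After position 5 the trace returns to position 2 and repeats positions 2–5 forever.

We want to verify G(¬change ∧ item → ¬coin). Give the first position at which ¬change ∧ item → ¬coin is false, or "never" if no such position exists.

Check ¬change ∧ item → ¬coin at each position in order: 0 ✓, 1 ✓, 2 ✓.
At position 3 the labels are {coin, item}, so ¬change ∧ item → ¬coin is false there. This is the first violation.

3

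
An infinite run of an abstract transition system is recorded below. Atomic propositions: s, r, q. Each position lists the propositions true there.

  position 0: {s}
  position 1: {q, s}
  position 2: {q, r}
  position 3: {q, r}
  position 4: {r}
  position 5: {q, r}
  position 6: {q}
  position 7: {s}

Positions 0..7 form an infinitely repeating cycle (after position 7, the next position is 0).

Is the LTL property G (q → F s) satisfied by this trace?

Holds

q → F s holds at every position 0..7, and those are all positions ever visited, so G (q → F s) holds.
Positions where q holds: 1, 2, 3, 5, 6.
Check F s at each: 1→ok, 2→ok, 3→ok, 5→ok, 6→ok.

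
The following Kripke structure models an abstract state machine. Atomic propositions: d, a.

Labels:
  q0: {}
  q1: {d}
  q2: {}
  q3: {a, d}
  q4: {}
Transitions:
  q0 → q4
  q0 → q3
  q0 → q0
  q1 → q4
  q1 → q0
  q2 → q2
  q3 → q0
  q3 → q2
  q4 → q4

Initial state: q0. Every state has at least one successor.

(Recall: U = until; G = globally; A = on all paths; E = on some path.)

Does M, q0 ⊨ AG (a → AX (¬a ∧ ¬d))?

Holds

States satisfying a → AX (¬a ∧ ¬d): {q0, q1, q2, q3, q4}.
States satisfying AG (a → AX (¬a ∧ ¬d)): {q0, q1, q2, q3, q4}.
Every state reachable from q0 satisfies a → AX (¬a ∧ ¬d).
q0 ∈ Sat(AG (a → AX (¬a ∧ ¬d))).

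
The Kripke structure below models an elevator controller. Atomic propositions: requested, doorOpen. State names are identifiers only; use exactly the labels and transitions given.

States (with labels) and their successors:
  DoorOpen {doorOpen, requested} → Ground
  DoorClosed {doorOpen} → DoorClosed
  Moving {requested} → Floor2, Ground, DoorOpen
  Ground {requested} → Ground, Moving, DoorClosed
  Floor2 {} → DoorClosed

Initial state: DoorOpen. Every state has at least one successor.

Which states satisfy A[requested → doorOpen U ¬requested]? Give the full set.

{DoorClosed, Floor2}

States satisfying requested → doorOpen: {DoorOpen, DoorClosed, Floor2}.
States satisfying ¬requested: {DoorClosed, Floor2}.
States satisfying A[requested → doorOpen U ¬requested]: {DoorClosed, Floor2}.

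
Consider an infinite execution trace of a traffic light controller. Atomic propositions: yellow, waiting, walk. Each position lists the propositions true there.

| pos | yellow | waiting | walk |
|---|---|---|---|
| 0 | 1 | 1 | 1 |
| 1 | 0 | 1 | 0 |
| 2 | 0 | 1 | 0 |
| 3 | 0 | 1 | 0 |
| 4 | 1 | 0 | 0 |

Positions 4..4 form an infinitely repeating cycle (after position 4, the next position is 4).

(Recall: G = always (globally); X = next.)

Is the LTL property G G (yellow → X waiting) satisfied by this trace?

G (yellow → X waiting) must hold at every position from 0 onward. It fails at position 0, so G G (yellow → X waiting) is false.

Does not hold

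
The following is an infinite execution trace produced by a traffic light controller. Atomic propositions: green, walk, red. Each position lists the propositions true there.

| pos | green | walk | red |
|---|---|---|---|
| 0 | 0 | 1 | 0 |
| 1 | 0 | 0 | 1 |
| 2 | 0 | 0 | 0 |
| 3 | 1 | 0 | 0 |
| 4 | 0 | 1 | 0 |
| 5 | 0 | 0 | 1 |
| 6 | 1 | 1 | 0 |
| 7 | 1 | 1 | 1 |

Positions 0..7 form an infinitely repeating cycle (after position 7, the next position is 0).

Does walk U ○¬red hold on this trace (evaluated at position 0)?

Walking from position 0: ○¬red first holds at position 1, and walk holds at every earlier position along the way, so walk U ○¬red holds.

Yes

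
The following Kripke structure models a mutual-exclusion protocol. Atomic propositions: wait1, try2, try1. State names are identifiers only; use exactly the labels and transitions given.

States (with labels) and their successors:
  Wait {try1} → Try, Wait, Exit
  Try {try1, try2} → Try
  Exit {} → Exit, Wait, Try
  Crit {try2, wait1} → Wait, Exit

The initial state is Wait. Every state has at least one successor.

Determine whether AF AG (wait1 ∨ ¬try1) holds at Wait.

States satisfying AG (wait1 ∨ ¬try1): ∅.
States satisfying AF AG (wait1 ∨ ¬try1): ∅.
There is a path from Wait along which AG (wait1 ∨ ¬try1) never holds.
Wait ∉ Sat(AF AG (wait1 ∨ ¬try1)).

Violated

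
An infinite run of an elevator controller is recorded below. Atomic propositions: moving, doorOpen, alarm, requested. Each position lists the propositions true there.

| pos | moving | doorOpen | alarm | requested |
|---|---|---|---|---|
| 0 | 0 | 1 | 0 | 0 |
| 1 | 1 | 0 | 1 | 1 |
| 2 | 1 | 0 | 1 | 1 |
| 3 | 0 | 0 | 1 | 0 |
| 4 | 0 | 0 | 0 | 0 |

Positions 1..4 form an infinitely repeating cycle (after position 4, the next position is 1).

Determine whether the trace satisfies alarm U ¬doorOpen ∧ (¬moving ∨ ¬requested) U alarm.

Walking from position 0: at position 0, ¬doorOpen has not yet held and alarm fails, so alarm U ¬doorOpen is false.
Walking from position 0: alarm first holds at position 1, and ¬moving ∨ ¬requested holds at every earlier position along the way, so (¬moving ∨ ¬requested) U alarm holds.
At position 0: alarm U ¬doorOpen is false; (¬moving ∨ ¬requested) U alarm is true; so alarm U ¬doorOpen ∧ (¬moving ∨ ¬requested) U alarm is false.

Violated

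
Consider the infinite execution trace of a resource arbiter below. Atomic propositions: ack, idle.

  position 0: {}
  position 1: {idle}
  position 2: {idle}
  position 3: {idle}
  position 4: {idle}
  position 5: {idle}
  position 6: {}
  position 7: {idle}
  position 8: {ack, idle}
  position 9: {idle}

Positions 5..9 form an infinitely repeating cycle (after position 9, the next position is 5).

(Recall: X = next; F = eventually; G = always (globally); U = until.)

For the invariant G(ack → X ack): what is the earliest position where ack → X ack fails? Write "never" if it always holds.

Check ack → X ack at each position in order: 0 ✓, 1 ✓, 2 ✓, 3 ✓, 4 ✓, 5 ✓, 6 ✓, 7 ✓.
At position 8 the labels are {ack, idle} and the next position 9 has {idle}, so ack → X ack is false there. This is the first violation.

8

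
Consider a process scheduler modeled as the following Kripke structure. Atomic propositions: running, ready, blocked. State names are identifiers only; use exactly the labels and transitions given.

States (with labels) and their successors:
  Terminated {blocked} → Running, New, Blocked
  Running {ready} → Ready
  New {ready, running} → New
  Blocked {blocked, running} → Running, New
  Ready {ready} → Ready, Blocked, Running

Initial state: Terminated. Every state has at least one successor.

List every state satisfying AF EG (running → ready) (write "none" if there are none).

{Terminated, Running, New, Blocked, Ready}

States satisfying EG (running → ready): {Terminated, Running, New, Ready}.
States satisfying AF EG (running → ready): {Terminated, Running, New, Blocked, Ready}.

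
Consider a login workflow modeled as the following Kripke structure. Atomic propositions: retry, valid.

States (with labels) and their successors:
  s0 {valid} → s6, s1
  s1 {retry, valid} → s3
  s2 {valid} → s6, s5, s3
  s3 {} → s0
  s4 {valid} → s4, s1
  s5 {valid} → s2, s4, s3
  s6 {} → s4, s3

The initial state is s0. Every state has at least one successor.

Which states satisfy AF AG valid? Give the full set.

none

States satisfying AG valid: ∅.
States satisfying AF AG valid: ∅.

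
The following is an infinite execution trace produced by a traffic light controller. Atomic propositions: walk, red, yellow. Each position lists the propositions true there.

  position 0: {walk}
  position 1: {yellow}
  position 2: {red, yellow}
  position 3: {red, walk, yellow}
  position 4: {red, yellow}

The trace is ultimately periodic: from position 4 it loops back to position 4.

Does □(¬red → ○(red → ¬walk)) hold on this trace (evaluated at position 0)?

Yes

¬red → ○(red → ¬walk) holds at every position 0..4, and those are all positions ever visited, so □(¬red → ○(red → ¬walk)) holds.
Positions where ¬red holds: 0, 1.
Check ○(red → ¬walk) at each: 0→ok, 1→ok.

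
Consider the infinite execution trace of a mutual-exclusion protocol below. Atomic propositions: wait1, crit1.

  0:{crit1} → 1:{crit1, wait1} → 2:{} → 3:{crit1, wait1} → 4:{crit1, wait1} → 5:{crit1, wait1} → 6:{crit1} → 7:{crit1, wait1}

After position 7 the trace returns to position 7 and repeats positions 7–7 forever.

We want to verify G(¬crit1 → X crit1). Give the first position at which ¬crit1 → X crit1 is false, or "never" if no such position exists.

never

¬crit1 → X crit1 holds at every position 0..7, and those are all the positions the trace ever visits, so the invariant G(¬crit1 → X crit1) is never violated.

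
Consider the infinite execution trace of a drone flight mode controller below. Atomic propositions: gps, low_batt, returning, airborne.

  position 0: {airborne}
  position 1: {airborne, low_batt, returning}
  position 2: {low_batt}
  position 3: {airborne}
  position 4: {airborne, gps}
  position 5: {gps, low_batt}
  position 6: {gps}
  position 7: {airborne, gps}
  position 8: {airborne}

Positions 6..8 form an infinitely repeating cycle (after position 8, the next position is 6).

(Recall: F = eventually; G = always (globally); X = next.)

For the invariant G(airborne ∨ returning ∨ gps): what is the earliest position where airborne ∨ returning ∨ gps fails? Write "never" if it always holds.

2

Check airborne ∨ returning ∨ gps at each position in order: 0 ✓, 1 ✓.
At position 2 the labels are {low_batt}, so airborne ∨ returning ∨ gps is false there. This is the first violation.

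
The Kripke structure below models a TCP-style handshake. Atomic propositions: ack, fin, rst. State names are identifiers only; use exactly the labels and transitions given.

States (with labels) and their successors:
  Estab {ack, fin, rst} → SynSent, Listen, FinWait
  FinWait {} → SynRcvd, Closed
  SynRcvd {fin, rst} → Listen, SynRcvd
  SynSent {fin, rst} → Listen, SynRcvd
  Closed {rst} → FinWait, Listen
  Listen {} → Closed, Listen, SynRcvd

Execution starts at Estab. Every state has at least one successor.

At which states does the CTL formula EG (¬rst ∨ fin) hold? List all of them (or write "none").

States satisfying ¬rst ∨ fin: {Estab, FinWait, SynRcvd, SynSent, Listen}.
States satisfying EG (¬rst ∨ fin): {Estab, FinWait, SynRcvd, SynSent, Listen}.

{Estab, FinWait, SynRcvd, SynSent, Listen}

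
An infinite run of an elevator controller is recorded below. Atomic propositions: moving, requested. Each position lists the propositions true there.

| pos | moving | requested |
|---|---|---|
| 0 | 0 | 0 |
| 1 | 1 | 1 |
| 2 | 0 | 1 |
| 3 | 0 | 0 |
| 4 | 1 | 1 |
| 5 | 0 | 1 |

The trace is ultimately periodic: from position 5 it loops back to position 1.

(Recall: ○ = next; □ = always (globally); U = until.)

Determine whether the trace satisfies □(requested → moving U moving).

requested → moving U moving must hold at every position from 0 onward. It fails at position 2, so □(requested → moving U moving) is false.
Positions where requested holds: 1, 2, 4, 5.
Check moving U moving at each: 1→ok, 2→fails, 4→ok, 5→fails.

Does not hold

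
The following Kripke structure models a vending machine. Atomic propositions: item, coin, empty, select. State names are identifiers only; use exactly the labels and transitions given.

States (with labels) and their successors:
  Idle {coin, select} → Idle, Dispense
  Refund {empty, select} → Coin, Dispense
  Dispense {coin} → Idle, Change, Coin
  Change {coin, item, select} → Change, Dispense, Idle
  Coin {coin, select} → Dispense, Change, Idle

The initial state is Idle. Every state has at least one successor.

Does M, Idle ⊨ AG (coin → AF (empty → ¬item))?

Yes

States satisfying coin → AF (empty → ¬item): {Idle, Refund, Dispense, Change, Coin}.
States satisfying AG (coin → AF (empty → ¬item)): {Idle, Refund, Dispense, Change, Coin}.
Every state reachable from Idle satisfies coin → AF (empty → ¬item).
Idle ∈ Sat(AG (coin → AF (empty → ¬item))).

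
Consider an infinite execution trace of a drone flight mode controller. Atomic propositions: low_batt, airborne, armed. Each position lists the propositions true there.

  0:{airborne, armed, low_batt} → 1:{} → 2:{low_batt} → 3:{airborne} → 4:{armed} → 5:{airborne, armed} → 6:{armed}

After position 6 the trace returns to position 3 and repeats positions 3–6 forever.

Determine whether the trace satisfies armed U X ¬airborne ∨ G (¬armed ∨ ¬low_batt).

Walking from position 0: X ¬airborne first holds at position 0, and armed holds at every earlier position along the way, so armed U X ¬airborne holds.
¬armed ∨ ¬low_batt must hold at every position from 0 onward. It fails at position 0, so G (¬armed ∨ ¬low_batt) is false.
At position 0: armed U X ¬airborne is true; G (¬armed ∨ ¬low_batt) is false; so armed U X ¬airborne ∨ G (¬armed ∨ ¬low_batt) is true.

Holds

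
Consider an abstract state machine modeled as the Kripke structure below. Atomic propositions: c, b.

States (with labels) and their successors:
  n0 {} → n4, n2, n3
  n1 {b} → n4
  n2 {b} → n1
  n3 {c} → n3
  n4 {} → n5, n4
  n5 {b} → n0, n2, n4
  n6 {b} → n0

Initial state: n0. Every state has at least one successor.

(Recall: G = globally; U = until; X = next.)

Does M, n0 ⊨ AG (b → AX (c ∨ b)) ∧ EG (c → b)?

States satisfying b → AX (c ∨ b): {n0, n2, n3, n4}.
States satisfying AG (b → AX (c ∨ b)): {n3}.
States satisfying c → b: {n0, n1, n2, n4, n5, n6}.
States satisfying EG (c → b): {n0, n1, n2, n4, n5, n6}.
States satisfying AG (b → AX (c ∨ b)) ∧ EG (c → b): ∅.
n0 ∉ Sat(AG (b → AX (c ∨ b)) ∧ EG (c → b)).

Violated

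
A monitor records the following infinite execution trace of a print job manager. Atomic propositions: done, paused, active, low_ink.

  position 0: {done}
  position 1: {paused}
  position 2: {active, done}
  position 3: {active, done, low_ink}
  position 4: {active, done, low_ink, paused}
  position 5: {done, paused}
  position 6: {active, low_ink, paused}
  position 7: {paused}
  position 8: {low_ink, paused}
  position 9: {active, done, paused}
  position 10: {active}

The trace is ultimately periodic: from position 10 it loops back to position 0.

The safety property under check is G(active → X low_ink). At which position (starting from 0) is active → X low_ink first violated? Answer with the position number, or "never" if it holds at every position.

Check active → X low_ink at each position in order: 0 ✓, 1 ✓, 2 ✓, 3 ✓.
At position 4 the labels are {active, done, low_ink, paused} and the next position 5 has {done, paused}, so active → X low_ink is false there. This is the first violation.

4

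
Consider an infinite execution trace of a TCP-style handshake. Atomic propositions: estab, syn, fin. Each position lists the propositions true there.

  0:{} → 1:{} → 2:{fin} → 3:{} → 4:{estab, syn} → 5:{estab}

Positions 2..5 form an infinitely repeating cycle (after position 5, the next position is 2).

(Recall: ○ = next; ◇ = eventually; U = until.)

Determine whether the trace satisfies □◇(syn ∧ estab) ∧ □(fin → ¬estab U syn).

◇(syn ∧ estab) holds at every position 0..5, and those are all positions ever visited, so □◇(syn ∧ estab) holds.
fin → ¬estab U syn holds at every position 0..5, and those are all positions ever visited, so □(fin → ¬estab U syn) holds.
Positions where fin holds: 2.
Check ¬estab U syn at each: 2→ok.
At position 0: □◇(syn ∧ estab) is true; □(fin → ¬estab U syn) is true; so □◇(syn ∧ estab) ∧ □(fin → ¬estab U syn) is true.

Yes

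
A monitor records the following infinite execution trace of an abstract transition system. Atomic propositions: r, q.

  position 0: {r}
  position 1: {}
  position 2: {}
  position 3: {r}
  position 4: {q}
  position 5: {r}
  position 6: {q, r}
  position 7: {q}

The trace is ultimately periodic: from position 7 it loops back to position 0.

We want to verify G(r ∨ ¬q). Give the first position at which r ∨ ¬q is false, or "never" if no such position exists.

Check r ∨ ¬q at each position in order: 0 ✓, 1 ✓, 2 ✓, 3 ✓.
At position 4 the labels are {q}, so r ∨ ¬q is false there. This is the first violation.

4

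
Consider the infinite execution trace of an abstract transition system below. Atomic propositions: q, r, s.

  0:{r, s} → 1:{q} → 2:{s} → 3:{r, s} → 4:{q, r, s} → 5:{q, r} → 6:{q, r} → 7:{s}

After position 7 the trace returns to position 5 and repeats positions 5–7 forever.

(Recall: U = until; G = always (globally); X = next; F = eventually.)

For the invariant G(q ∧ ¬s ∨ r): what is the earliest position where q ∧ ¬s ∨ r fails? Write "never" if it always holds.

2

Check q ∧ ¬s ∨ r at each position in order: 0 ✓, 1 ✓.
At position 2 the labels are {s}, so q ∧ ¬s ∨ r is false there. This is the first violation.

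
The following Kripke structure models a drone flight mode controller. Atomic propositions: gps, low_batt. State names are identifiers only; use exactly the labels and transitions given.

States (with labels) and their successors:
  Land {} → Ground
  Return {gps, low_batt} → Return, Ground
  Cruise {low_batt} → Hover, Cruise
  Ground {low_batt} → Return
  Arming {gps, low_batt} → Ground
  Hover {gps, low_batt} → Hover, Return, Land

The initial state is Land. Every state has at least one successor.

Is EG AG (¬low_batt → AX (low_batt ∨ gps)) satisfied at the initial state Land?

Holds

States satisfying AG (¬low_batt → AX (low_batt ∨ gps)): {Land, Return, Cruise, Ground, Arming, Hover}.
States satisfying EG AG (¬low_batt → AX (low_batt ∨ gps)): {Land, Return, Cruise, Ground, Arming, Hover}.
Land ∈ Sat(EG AG (¬low_batt → AX (low_batt ∨ gps))).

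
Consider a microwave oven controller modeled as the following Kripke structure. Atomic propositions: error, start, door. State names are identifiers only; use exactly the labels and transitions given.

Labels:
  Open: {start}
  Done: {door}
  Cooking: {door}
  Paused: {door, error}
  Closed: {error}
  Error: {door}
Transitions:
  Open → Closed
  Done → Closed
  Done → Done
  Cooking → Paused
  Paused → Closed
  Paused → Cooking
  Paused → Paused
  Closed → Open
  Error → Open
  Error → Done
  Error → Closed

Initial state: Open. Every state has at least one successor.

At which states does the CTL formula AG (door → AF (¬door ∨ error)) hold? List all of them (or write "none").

States satisfying door → AF (¬door ∨ error): {Open, Cooking, Paused, Closed}.
States satisfying AG (door → AF (¬door ∨ error)): {Open, Cooking, Paused, Closed}.

{Open, Cooking, Paused, Closed}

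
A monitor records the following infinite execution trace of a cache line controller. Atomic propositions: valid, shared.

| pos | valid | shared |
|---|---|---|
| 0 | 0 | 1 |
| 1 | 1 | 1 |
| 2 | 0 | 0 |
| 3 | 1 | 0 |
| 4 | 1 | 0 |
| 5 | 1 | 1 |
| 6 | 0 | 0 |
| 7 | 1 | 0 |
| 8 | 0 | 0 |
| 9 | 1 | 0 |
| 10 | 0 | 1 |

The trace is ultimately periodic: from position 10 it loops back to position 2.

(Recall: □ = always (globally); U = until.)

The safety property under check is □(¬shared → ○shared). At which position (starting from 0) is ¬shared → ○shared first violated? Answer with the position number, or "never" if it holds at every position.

Check ¬shared → ○shared at each position in order: 0 ✓, 1 ✓.
At position 2 the labels are {} and the next position 3 has {valid}, so ¬shared → ○shared is false there. This is the first violation.

2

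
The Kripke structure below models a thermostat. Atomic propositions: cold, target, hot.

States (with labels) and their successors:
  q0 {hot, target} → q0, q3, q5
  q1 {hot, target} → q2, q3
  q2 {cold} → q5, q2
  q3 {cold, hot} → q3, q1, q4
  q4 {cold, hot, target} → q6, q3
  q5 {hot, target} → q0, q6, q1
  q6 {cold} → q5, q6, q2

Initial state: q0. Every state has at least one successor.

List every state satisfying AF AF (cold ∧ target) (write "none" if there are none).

States satisfying AF (cold ∧ target): {q4}.
States satisfying AF AF (cold ∧ target): {q4}.

{q4}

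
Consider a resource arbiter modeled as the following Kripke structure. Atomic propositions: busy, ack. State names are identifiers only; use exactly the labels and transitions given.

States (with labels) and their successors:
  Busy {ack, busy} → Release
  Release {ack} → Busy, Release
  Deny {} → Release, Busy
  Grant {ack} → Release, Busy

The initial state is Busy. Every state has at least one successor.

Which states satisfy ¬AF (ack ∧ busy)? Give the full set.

{Release, Deny, Grant}

States satisfying ack ∧ busy: {Busy}.
States satisfying AF (ack ∧ busy): {Busy}.
States satisfying ¬AF (ack ∧ busy): {Release, Deny, Grant}.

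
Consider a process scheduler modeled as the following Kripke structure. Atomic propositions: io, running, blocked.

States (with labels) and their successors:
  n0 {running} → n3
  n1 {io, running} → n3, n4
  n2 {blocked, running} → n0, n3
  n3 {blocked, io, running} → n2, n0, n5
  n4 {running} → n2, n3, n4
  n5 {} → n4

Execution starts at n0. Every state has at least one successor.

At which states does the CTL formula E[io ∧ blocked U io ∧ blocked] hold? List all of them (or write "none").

States satisfying io ∧ blocked: {n3}.
States satisfying E[io ∧ blocked U io ∧ blocked]: {n3}.

{n3}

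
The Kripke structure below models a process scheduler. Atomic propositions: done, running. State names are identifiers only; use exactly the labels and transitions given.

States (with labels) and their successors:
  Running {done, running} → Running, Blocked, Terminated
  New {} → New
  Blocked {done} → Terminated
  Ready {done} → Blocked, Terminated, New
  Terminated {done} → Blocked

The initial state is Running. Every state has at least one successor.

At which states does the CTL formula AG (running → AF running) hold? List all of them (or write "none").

States satisfying running → AF running: {Running, New, Blocked, Ready, Terminated}.
States satisfying AG (running → AF running): {Running, New, Blocked, Ready, Terminated}.

{Running, New, Blocked, Ready, Terminated}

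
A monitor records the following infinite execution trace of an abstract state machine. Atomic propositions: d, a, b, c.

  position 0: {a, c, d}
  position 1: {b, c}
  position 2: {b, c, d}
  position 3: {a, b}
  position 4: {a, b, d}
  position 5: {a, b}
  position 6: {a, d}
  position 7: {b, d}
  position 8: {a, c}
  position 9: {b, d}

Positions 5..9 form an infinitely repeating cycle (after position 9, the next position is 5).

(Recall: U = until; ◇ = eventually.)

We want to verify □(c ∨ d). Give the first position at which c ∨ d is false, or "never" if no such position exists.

3

Check c ∨ d at each position in order: 0 ✓, 1 ✓, 2 ✓.
At position 3 the labels are {a, b}, so c ∨ d is false there. This is the first violation.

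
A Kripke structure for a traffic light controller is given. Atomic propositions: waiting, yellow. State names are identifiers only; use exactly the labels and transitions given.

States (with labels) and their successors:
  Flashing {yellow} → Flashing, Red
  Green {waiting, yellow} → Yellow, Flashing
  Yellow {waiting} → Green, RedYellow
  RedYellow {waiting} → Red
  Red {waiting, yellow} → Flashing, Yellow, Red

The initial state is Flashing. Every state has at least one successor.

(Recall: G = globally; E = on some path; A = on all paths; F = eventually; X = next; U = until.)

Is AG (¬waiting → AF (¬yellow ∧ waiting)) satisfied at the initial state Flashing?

States satisfying ¬waiting → AF (¬yellow ∧ waiting): {Green, Yellow, RedYellow, Red}.
States satisfying AG (¬waiting → AF (¬yellow ∧ waiting)): ∅.
Flashing is reachable from Flashing and violates ¬waiting → AF (¬yellow ∧ waiting), so AG fails at Flashing.
Flashing ∉ Sat(AG (¬waiting → AF (¬yellow ∧ waiting))).

Does not hold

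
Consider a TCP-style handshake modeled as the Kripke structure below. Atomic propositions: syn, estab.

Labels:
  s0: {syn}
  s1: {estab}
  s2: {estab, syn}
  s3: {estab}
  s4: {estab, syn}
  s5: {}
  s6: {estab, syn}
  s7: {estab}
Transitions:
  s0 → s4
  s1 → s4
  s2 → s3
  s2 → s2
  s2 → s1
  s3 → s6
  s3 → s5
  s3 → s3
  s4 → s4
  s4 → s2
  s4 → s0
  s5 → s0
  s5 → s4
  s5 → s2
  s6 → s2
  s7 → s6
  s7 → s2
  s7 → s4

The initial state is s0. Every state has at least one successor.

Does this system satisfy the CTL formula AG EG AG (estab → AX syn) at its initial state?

No

States satisfying EG AG (estab → AX syn): ∅.
States satisfying AG EG AG (estab → AX syn): ∅.
s0 is reachable from s0 and violates EG AG (estab → AX syn), so AG fails at s0.
s0 ∉ Sat(AG EG AG (estab → AX syn)).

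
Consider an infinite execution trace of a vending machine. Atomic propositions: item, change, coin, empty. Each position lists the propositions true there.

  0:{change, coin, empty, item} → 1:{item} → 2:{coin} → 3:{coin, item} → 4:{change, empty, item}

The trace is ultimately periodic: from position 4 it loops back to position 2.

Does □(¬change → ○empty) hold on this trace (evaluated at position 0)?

¬change → ○empty must hold at every position from 0 onward. It fails at position 1, so □(¬change → ○empty) is false.
Positions where ¬change holds: 1, 2, 3.
Check ○empty at each: 1→fails, 2→fails, 3→ok.

Violated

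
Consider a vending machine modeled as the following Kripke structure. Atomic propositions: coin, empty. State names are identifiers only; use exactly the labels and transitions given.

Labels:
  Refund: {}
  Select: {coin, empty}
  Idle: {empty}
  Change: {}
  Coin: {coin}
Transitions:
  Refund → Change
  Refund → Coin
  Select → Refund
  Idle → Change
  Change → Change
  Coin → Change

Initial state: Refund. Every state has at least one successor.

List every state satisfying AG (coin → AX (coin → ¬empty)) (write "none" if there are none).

States satisfying coin → AX (coin → ¬empty): {Refund, Select, Idle, Change, Coin}.
States satisfying AG (coin → AX (coin → ¬empty)): {Refund, Select, Idle, Change, Coin}.

{Refund, Select, Idle, Change, Coin}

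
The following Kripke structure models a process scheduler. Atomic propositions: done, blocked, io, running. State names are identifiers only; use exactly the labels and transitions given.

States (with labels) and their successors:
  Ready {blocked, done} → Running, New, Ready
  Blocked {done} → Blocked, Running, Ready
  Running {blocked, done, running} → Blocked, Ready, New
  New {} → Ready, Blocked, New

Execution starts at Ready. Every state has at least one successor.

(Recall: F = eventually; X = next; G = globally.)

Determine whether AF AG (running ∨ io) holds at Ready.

States satisfying AG (running ∨ io): ∅.
States satisfying AF AG (running ∨ io): ∅.
There is a path from Ready along which AG (running ∨ io) never holds.
Ready ∉ Sat(AF AG (running ∨ io)).

Does not hold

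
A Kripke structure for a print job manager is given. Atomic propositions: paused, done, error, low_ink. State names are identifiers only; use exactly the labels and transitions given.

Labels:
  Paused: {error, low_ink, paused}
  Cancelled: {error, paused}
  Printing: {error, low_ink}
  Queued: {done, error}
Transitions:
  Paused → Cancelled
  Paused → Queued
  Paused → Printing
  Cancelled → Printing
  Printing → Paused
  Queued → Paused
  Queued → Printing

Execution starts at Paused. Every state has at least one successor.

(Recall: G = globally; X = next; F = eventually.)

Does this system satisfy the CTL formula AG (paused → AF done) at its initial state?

States satisfying paused → AF done: {Printing, Queued}.
States satisfying AG (paused → AF done): ∅.
Cancelled is reachable from Paused and violates paused → AF done, so AG fails at Paused.
Paused ∉ Sat(AG (paused → AF done)).

No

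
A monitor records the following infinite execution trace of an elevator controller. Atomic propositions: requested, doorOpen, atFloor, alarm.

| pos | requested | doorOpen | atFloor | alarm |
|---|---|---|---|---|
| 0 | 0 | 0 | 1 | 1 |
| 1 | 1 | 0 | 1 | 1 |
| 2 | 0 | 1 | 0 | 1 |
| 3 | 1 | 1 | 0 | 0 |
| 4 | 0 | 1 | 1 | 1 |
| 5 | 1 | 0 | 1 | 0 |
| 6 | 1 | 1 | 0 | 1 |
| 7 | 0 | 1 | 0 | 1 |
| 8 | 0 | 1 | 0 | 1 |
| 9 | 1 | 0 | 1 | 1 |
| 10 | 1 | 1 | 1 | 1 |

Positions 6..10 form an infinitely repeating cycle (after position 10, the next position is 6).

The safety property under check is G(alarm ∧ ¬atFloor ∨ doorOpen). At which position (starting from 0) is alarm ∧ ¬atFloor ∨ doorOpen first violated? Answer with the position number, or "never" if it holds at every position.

0

At position 0 the labels are {alarm, atFloor}, so alarm ∧ ¬atFloor ∨ doorOpen is false there. This is the first violation.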